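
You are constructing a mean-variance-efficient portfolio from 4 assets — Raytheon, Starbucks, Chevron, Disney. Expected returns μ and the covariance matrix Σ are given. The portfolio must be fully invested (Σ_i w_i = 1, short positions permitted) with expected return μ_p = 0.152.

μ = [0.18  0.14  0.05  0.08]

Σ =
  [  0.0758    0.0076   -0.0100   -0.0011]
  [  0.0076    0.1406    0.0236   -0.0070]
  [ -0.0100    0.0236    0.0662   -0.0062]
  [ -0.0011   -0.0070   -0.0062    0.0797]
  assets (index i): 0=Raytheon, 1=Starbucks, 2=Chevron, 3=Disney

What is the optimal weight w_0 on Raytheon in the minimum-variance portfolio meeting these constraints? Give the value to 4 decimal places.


0.6079

u=Σ⁻¹μ = [2.4426  0.7607  0.9635  1.1792]
v=Σ⁻¹𝟙 = [15.2742  4.1021  17.3053  14.4644]
a=μᵀu=0.688684  b=𝟙ᵀu=5.346077  c=𝟙ᵀv=51.146045  D=ac−b²=6.642919
λ₁=(c·0.152−b)/D = (51.146045·0.152−5.346077)/6.642919 = 0.365520
λ₂=(a−b·0.152)/D = (0.688684−5.346077·0.152)/6.642919 = -0.018654
w* = 0.365520·u + -0.018654·v:
  w_0 = 0.365520·2.4426 + -0.018654·15.2742 = 0.6079  (Raytheon)
  w_1 = 0.365520·0.7607 + -0.018654·4.1021 = 0.2015  (Starbucks)
  w_2 = 0.365520·0.9635 + -0.018654·17.3053 = 0.0294  (Chevron)
  w_3 = 0.365520·1.1792 + -0.018654·14.4644 = 0.1612  (Disney)
Σw_i=1.0000  μᵀw=0.1520
σ²=wᵀΣw=λ₁·μ_p+λ₂ = 0.365520·0.152 + -0.018654 = 0.036905 ≈ 0.0369


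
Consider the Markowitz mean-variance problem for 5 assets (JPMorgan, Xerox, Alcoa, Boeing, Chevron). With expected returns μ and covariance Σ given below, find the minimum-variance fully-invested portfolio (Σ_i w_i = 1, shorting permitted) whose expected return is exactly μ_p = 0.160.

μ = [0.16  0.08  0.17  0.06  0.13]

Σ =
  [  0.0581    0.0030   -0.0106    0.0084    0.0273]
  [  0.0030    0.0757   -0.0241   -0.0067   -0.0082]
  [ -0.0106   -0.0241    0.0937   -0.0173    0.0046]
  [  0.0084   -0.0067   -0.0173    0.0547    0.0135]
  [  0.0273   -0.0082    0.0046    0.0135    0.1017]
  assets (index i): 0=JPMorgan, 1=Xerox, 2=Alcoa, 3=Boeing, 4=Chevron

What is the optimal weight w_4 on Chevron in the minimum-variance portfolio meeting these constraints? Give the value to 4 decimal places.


p=Σ⁻¹μ = [2.7764  2.0893  2.9796  1.7875  0.3294]
q=Σ⁻¹𝟙 = [15.0260  22.3782  22.5946  25.0577  3.2554]
a=μᵀp=1.267969  b=𝟙ᵀp=9.962166  c=𝟙ᵀq=88.311925  D=ac−b²=12.732072
λ₁=(c·0.160−b)/D = (88.311925·0.160−9.962166)/12.732072 = 0.327342
λ₂=(a−b·0.160)/D = (1.267969−9.962166·0.160)/12.732072 = -0.025603
w* = 0.327342·p + -0.025603·q:
  w_0 = 0.327342·2.7764 + -0.025603·15.0260 = 0.5241  (JPMorgan)
  w_1 = 0.327342·2.0893 + -0.025603·22.3782 = 0.1110  (Xerox)
  w_2 = 0.327342·2.9796 + -0.025603·22.5946 = 0.3969  (Alcoa)
  w_3 = 0.327342·1.7875 + -0.025603·25.0577 = -0.0564  (Boeing)
  w_4 = 0.327342·0.3294 + -0.025603·3.2554 = 0.0245  (Chevron)
Σw_i=1.0000  μᵀw=0.1600
σ²=wᵀΣw=λ₁·μ_p+λ₂ = 0.327342·0.160 + -0.025603 = 0.026772 ≈ 0.0268

0.0245


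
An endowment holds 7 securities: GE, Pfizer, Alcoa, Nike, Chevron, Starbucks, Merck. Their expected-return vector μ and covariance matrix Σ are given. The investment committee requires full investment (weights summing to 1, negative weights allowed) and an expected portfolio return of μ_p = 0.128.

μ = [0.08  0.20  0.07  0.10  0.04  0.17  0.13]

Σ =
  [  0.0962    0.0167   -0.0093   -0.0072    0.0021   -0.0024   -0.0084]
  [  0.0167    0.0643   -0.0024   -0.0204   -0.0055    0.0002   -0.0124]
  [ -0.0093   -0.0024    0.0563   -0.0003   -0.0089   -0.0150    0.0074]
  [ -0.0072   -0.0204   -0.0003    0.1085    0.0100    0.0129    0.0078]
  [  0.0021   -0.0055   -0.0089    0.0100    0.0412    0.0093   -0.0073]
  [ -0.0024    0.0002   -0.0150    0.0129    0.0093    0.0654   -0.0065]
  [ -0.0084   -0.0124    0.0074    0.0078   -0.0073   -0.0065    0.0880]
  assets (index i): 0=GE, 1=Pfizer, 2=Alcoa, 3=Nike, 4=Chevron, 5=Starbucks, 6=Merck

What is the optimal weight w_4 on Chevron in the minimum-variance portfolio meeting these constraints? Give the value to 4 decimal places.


x=Σ⁻¹μ = [0.6851  3.8790  2.2482  1.0718  1.3965  2.9308  2.1375]
y=Σ⁻¹𝟙 = [11.1146  21.8830  27.8600  8.1401  29.5166  17.8295  16.2093]
a=μᵀx=1.927130  b=𝟙ᵀx=14.348862  c=𝟙ᵀy=132.553040  D=ac−b²=49.557101
λ₁=(c·0.128−b)/D = (132.553040·0.128−14.348862)/49.557101 = 0.052826
λ₂=(a−b·0.128)/D = (1.927130−14.348862·0.128)/49.557101 = 0.001826
w* = 0.052826·x + 0.001826·y:
  w_0 = 0.052826·0.6851 + 0.001826·11.1146 = 0.0565  (GE)
  w_1 = 0.052826·3.8790 + 0.001826·21.8830 = 0.2449  (Pfizer)
  w_2 = 0.052826·2.2482 + 0.001826·27.8600 = 0.1696  (Alcoa)
  w_3 = 0.052826·1.0718 + 0.001826·8.1401 = 0.0715  (Nike)
  w_4 = 0.052826·1.3965 + 0.001826·29.5166 = 0.1277  (Chevron)
  w_5 = 0.052826·2.9308 + 0.001826·17.8295 = 0.1874  (Starbucks)
  w_6 = 0.052826·2.1375 + 0.001826·16.2093 = 0.1425  (Merck)
Σw_i=1.0000  μᵀw=0.1280
σ²=wᵀΣw=λ₁·μ_p+λ₂ = 0.052826·0.128 + 0.001826 = 0.008587 ≈ 0.0086

0.1277


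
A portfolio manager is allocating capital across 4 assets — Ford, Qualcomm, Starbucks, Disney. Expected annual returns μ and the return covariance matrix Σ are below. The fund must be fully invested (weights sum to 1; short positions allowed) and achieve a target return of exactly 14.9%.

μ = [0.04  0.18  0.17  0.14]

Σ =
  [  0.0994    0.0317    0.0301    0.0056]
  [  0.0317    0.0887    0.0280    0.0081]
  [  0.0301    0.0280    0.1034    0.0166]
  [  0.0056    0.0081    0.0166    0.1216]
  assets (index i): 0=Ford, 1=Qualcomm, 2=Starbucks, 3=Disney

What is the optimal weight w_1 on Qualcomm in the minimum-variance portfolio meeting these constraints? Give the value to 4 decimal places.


0.3541

p=Σ⁻¹μ = [-0.5743  1.7783  1.1856  0.8975]
q=Σ⁻¹𝟙 = [5.9558  6.9579  4.9602  6.8088]
a=μᵀp=0.624331  b=𝟙ᵀp=3.287117  c=𝟙ᵀq=24.682657  D=ac−b²=4.605003
λ₁=(c·0.149−b)/D = (24.682657·0.149−3.287117)/4.605003 = 0.084821
λ₂=(a−b·0.149)/D = (0.624331−3.287117·0.149)/4.605003 = 0.029218
w* = 0.084821·p + 0.029218·q:
  w_0 = 0.084821·-0.5743 + 0.029218·5.9558 = 0.1253  (Ford)
  w_1 = 0.084821·1.7783 + 0.029218·6.9579 = 0.3541  (Qualcomm)
  w_2 = 0.084821·1.1856 + 0.029218·4.9602 = 0.2455  (Starbucks)
  w_3 = 0.084821·0.8975 + 0.029218·6.8088 = 0.2751  (Disney)
Σw_i=1.0000  μᵀw=0.1490
σ²=wᵀΣw=λ₁·μ_p+λ₂ = 0.084821·0.149 + 0.029218 = 0.041857 ≈ 0.0419


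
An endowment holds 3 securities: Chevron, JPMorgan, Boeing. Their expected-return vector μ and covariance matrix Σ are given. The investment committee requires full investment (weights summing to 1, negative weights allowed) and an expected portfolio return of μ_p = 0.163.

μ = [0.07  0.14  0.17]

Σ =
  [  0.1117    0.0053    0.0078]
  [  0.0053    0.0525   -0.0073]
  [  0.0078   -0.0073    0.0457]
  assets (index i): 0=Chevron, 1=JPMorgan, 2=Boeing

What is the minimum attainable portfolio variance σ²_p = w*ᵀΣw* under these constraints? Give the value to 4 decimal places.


0.0234

g=Σ⁻¹μ = [0.1796  3.2333  4.2057]
h=Σ⁻¹𝟙 = [6.2212  21.7987  24.3021]
a=μᵀg=1.180215  b=𝟙ᵀg=7.618660  c=𝟙ᵀh=52.322022  D=ac−b²=3.707236
λ₁=(c·0.163−b)/D = (52.322022·0.163−7.618660)/3.707236 = 0.245420
λ₂=(a−b·0.163)/D = (1.180215−7.618660·0.163)/3.707236 = -0.016623
w* = 0.245420·g + -0.016623·h:
  w_0 = 0.245420·0.1796 + -0.016623·6.2212 = -0.0593  (Chevron)
  w_1 = 0.245420·3.2333 + -0.016623·21.7987 = 0.4312  (JPMorgan)
  w_2 = 0.245420·4.2057 + -0.016623·24.3021 = 0.6282  (Boeing)
Σw_i=1.0000  μᵀw=0.1630
σ²=wᵀΣw=λ₁·μ_p+λ₂ = 0.245420·0.163 + -0.016623 = 0.023380 ≈ 0.0234


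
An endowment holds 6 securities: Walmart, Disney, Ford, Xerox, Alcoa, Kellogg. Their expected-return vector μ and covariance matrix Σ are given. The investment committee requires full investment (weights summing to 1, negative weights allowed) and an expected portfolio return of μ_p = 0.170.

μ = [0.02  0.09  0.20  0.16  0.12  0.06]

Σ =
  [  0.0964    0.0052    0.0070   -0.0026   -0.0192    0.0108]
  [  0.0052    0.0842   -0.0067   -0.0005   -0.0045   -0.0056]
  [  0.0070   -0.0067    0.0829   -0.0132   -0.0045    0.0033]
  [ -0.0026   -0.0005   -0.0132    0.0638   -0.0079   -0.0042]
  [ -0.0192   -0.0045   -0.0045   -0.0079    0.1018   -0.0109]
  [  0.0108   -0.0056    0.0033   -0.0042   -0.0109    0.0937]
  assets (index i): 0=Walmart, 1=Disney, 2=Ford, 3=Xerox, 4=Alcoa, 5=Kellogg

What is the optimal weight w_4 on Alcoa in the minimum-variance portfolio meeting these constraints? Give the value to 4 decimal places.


p=Σ⁻¹μ = [0.2455  1.4824  3.1224  3.4612  1.7995  0.9552]
q=Σ⁻¹𝟙 = [10.8613  14.3437  16.2624  22.4441  16.3164  12.6091]
a=μᵀp=1.589848  b=𝟙ᵀp=11.066192  c=𝟙ᵀq=92.836869  D=ac−b²=25.135865
λ₁=(c·0.170−b)/D = (92.836869·0.170−11.066192)/25.135865 = 0.187623
λ₂=(a−b·0.170)/D = (1.589848−11.066192·0.170)/25.135865 = -0.011593
w* = 0.187623·p + -0.011593·q:
  w_0 = 0.187623·0.2455 + -0.011593·10.8613 = -0.0799  (Walmart)
  w_1 = 0.187623·1.4824 + -0.011593·14.3437 = 0.1118  (Disney)
  w_2 = 0.187623·3.1224 + -0.011593·16.2624 = 0.3973  (Ford)
  w_3 = 0.187623·3.4612 + -0.011593·22.4441 = 0.3892  (Xerox)
  w_4 = 0.187623·1.7995 + -0.011593·16.3164 = 0.1485  (Alcoa)
  w_5 = 0.187623·0.9552 + -0.011593·12.6091 = 0.0330  (Kellogg)
Σw_i=1.0000  μᵀw=0.1700
σ²=wᵀΣw=λ₁·μ_p+λ₂ = 0.187623·0.170 + -0.011593 = 0.020303 ≈ 0.0203

0.1485


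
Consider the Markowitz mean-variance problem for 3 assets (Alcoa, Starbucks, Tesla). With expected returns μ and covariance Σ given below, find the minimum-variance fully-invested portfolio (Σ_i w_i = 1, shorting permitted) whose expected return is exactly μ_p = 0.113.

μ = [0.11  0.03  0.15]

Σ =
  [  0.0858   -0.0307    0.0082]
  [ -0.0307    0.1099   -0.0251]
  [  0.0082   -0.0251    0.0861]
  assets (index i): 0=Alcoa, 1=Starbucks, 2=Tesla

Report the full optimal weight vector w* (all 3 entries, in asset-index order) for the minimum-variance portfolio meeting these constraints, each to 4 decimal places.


u=Σ⁻¹μ = [1.5033  1.1336  1.9295]
v=Σ⁻¹𝟙 = [16.3351  17.0980  15.0431]
a=μᵀu=0.488783  b=𝟙ᵀu=4.566273  c=𝟙ᵀv=48.476261  D=ac−b²=2.843511
λ₁=(c·0.113−b)/D = (48.476261·0.113−4.566273)/2.843511 = 0.320570
λ₂=(a−b·0.113)/D = (0.488783−4.566273·0.113)/2.843511 = -0.009568
w* = 0.320570·u + -0.009568·v:
  w_0 = 0.320570·1.5033 + -0.009568·16.3351 = 0.3256  (Alcoa)
  w_1 = 0.320570·1.1336 + -0.009568·17.0980 = 0.1998  (Starbucks)
  w_2 = 0.320570·1.9295 + -0.009568·15.0431 = 0.4746  (Tesla)
Σw_i=1.0000  μᵀw=0.1130
σ²=wᵀΣw=λ₁·μ_p+λ₂ = 0.320570·0.113 + -0.009568 = 0.026657 ≈ 0.0267

0.3256  0.1998  0.4746


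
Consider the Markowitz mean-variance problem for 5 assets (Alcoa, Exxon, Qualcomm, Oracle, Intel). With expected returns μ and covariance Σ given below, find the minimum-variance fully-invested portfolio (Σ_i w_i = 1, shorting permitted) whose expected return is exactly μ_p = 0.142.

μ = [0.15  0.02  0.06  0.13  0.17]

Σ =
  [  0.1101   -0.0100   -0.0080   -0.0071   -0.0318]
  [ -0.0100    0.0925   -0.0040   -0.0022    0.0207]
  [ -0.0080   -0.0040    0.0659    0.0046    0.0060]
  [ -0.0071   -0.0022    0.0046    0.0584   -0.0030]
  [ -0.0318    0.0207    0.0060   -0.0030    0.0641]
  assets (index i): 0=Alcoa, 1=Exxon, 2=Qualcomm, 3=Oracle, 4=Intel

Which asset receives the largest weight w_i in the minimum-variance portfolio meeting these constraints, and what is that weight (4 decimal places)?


p=Σ⁻¹μ = [2.7673  -0.3311  0.6547  2.7141  4.1976]
q=Σ⁻¹𝟙 = [18.4042  9.1275  14.6492  19.6466  21.3317]
a=μᵀp=1.514181  b=𝟙ᵀp=10.002571  c=𝟙ᵀq=83.159148  D=ac−b²=25.866595
λ₁=(c·0.142−b)/D = (83.159148·0.142−10.002571)/25.866595 = 0.069821
λ₂=(a−b·0.142)/D = (1.514181−10.002571·0.142)/25.866595 = 0.003627
w* = 0.069821·p + 0.003627·q:
  w_0 = 0.069821·2.7673 + 0.003627·18.4042 = 0.2600  (Alcoa)
  w_1 = 0.069821·-0.3311 + 0.003627·9.1275 = 0.0100  (Exxon)
  w_2 = 0.069821·0.6547 + 0.003627·14.6492 = 0.0988  (Qualcomm)
  w_3 = 0.069821·2.7141 + 0.003627·19.6466 = 0.2608  (Oracle)
  w_4 = 0.069821·4.1976 + 0.003627·21.3317 = 0.3705  (Intel)
Σw_i=1.0000  μᵀw=0.1420
σ²=wᵀΣw=λ₁·μ_p+λ₂ = 0.069821·0.142 + 0.003627 = 0.013541 ≈ 0.0135

Intel (0.3705)


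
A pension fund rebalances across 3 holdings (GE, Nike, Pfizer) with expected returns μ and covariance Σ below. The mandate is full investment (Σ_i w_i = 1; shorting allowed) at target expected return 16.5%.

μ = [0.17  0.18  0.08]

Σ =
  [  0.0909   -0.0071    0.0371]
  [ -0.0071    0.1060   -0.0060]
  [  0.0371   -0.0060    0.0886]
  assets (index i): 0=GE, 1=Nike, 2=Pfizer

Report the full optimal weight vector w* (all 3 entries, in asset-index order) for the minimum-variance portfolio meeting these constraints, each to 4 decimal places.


x=Σ⁻¹μ = [1.9232  1.8395  0.2222]
y=Σ⁻¹𝟙 = [8.3503  10.4744  8.4995]
a=μᵀx=0.675828  b=𝟙ᵀx=3.984887  c=𝟙ᵀy=27.324084  D=ac−b²=2.587046
λ₁=(c·0.165−b)/D = (27.324084·0.165−3.984887)/2.587046 = 0.202388
λ₂=(a−b·0.165)/D = (0.675828−3.984887·0.165)/2.587046 = 0.007082
w* = 0.202388·x + 0.007082·y:
  w_0 = 0.202388·1.9232 + 0.007082·8.3503 = 0.4484  (GE)
  w_1 = 0.202388·1.8395 + 0.007082·10.4744 = 0.4465  (Nike)
  w_2 = 0.202388·0.2222 + 0.007082·8.4995 = 0.1052  (Pfizer)
Σw_i=1.0000  μᵀw=0.1650
σ²=wᵀΣw=λ₁·μ_p+λ₂ = 0.202388·0.165 + 0.007082 = 0.040476 ≈ 0.0405

0.4484  0.4465  0.1052


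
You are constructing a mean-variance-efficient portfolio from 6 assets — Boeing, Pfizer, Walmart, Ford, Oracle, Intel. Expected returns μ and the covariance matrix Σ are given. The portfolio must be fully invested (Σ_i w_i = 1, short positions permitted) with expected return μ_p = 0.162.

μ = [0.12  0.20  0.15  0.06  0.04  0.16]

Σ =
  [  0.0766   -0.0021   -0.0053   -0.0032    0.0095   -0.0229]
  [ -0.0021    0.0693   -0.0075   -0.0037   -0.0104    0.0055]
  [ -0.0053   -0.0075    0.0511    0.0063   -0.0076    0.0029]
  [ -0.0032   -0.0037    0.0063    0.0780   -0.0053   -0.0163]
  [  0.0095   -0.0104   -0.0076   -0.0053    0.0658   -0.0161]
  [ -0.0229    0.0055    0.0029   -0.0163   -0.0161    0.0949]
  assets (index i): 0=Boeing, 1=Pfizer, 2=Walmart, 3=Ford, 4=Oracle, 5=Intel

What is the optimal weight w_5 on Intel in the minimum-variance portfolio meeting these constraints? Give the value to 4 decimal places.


0.1682

g=Σ⁻¹μ = [2.4944  3.5289  3.6868  1.4070  1.9677  2.5462]
h=Σ⁻¹𝟙 = [19.1836  20.8333  24.8902  18.6122  25.1504  20.6622]
a=μᵀg=2.128640  b=𝟙ᵀg=15.630913  c=𝟙ᵀh=129.331808  D=ac−b²=30.975418
λ₁=(c·0.162−b)/D = (129.331808·0.162−15.630913)/30.975418 = 0.171776
λ₂=(a−b·0.162)/D = (2.128640−15.630913·0.162)/30.975418 = -0.013029
w* = 0.171776·g + -0.013029·h:
  w_0 = 0.171776·2.4944 + -0.013029·19.1836 = 0.1785  (Boeing)
  w_1 = 0.171776·3.5289 + -0.013029·20.8333 = 0.3348  (Pfizer)
  w_2 = 0.171776·3.6868 + -0.013029·24.8902 = 0.3090  (Walmart)
  w_3 = 0.171776·1.4070 + -0.013029·18.6122 = -0.0008  (Ford)
  w_4 = 0.171776·1.9677 + -0.013029·25.1504 = 0.0103  (Oracle)
  w_5 = 0.171776·2.5462 + -0.013029·20.6622 = 0.1682  (Intel)
Σw_i=1.0000  μᵀw=0.1620
σ²=wᵀΣw=λ₁·μ_p+λ₂ = 0.171776·0.162 + -0.013029 = 0.014799 ≈ 0.0148


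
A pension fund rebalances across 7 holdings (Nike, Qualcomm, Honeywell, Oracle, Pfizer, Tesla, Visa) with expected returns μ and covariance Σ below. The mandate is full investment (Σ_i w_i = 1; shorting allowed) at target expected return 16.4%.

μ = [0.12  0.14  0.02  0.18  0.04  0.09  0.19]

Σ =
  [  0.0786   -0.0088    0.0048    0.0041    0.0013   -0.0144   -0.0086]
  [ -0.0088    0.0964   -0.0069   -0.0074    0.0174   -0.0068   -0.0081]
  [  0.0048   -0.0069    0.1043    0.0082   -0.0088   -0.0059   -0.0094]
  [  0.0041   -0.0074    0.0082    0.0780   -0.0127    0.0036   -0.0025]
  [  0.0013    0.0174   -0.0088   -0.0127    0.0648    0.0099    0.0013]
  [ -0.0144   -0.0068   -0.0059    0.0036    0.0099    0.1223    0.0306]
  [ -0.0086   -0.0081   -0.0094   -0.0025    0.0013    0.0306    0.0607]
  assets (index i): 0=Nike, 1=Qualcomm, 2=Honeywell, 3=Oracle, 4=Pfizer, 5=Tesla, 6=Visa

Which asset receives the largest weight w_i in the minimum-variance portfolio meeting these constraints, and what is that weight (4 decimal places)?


g=Σ⁻¹μ = [2.0210  2.1004  0.4260  2.5570  0.4893  0.0356  3.8396]
h=Σ⁻¹𝟙 = [15.4903  13.0937  11.9234  14.8802  15.0346  4.5838  20.2429]
a=μᵀg=1.757664  b=𝟙ᵀg=11.468943  c=𝟙ᵀh=95.248905  D=ac−b²=35.878898
λ₁=(c·0.164−b)/D = (95.248905·0.164−11.468943)/35.878898 = 0.115719
λ₂=(a−b·0.164)/D = (1.757664−11.468943·0.164)/35.878898 = -0.003435
w* = 0.115719·g + -0.003435·h:
  w_0 = 0.115719·2.0210 + -0.003435·15.4903 = 0.1807  (Nike)
  w_1 = 0.115719·2.1004 + -0.003435·13.0937 = 0.1981  (Qualcomm)
  w_2 = 0.115719·0.4260 + -0.003435·11.9234 = 0.0083  (Honeywell)
  w_3 = 0.115719·2.5570 + -0.003435·14.8802 = 0.2448  (Oracle)
  w_4 = 0.115719·0.4893 + -0.003435·15.0346 = 0.0050  (Pfizer)
  w_5 = 0.115719·0.0356 + -0.003435·4.5838 = -0.0116  (Tesla)
  w_6 = 0.115719·3.8396 + -0.003435·20.2429 = 0.3748  (Visa)
Σw_i=1.0000  μᵀw=0.1640
σ²=wᵀΣw=λ₁·μ_p+λ₂ = 0.115719·0.164 + -0.003435 = 0.015543 ≈ 0.0155

Visa (0.3748)


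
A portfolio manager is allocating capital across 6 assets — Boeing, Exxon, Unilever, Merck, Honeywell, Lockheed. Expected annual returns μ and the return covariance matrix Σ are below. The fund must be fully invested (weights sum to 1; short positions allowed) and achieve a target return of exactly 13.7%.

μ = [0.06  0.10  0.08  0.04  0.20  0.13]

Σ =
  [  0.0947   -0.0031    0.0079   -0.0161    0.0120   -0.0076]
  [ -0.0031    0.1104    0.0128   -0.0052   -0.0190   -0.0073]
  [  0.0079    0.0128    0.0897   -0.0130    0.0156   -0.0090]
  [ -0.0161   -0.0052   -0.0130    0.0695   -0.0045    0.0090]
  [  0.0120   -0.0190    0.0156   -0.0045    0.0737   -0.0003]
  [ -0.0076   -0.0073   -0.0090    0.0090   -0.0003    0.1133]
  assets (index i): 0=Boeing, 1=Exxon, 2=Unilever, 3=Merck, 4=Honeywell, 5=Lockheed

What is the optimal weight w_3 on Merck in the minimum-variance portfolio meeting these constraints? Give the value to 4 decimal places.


g=Σ⁻¹μ = [0.5275  1.5208  0.3632  0.9127  3.0038  1.2451]
h=Σ⁻¹𝟙 = [12.5137  12.2382  9.7103  19.6613  13.8706  9.7003]
a=μᵀg=1.011911  b=𝟙ᵀg=7.573080  c=𝟙ᵀh=77.694356  D=ac−b²=21.268206
λ₁=(c·0.137−b)/D = (77.694356·0.137−7.573080)/21.268206 = 0.144396
λ₂=(a−b·0.137)/D = (1.011911−7.573080·0.137)/21.268206 = -0.001204
w* = 0.144396·g + -0.001204·h:
  w_0 = 0.144396·0.5275 + -0.001204·12.5137 = 0.0611  (Boeing)
  w_1 = 0.144396·1.5208 + -0.001204·12.2382 = 0.2049  (Exxon)
  w_2 = 0.144396·0.3632 + -0.001204·9.7103 = 0.0408  (Unilever)
  w_3 = 0.144396·0.9127 + -0.001204·19.6613 = 0.1081  (Merck)
  w_4 = 0.144396·3.0038 + -0.001204·13.8706 = 0.4170  (Honeywell)
  w_5 = 0.144396·1.2451 + -0.001204·9.7003 = 0.1681  (Lockheed)
Σw_i=1.0000  μᵀw=0.1370
σ²=wᵀΣw=λ₁·μ_p+λ₂ = 0.144396·0.137 + -0.001204 = 0.018579 ≈ 0.0186

0.1081


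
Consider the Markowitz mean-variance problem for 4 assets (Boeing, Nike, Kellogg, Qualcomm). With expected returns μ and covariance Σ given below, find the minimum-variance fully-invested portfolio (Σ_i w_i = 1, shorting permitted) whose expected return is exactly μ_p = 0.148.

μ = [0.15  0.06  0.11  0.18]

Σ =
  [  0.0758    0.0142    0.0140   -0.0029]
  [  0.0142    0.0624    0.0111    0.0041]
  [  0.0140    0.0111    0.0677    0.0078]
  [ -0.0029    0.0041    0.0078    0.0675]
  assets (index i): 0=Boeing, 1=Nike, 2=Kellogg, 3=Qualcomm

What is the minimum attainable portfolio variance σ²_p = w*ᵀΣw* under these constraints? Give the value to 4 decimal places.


0.0255

p=Σ⁻¹μ = [1.8754  0.2017  0.9008  2.6309]
q=Σ⁻¹𝟙 = [9.8804  11.2313  9.3334  13.4786]
a=μᵀp=0.866059  b=𝟙ᵀp=5.608763  c=𝟙ᵀq=43.923749  D=ac−b²=6.582343
λ₁=(c·0.148−b)/D = (43.923749·0.148−5.608763)/6.582343 = 0.135507
λ₂=(a−b·0.148)/D = (0.866059−5.608763·0.148)/6.582343 = 0.005463
w* = 0.135507·p + 0.005463·q:
  w_0 = 0.135507·1.8754 + 0.005463·9.8804 = 0.3081  (Boeing)
  w_1 = 0.135507·0.2017 + 0.005463·11.2313 = 0.0887  (Nike)
  w_2 = 0.135507·0.9008 + 0.005463·9.3334 = 0.1731  (Kellogg)
  w_3 = 0.135507·2.6309 + 0.005463·13.4786 = 0.4301  (Qualcomm)
Σw_i=1.0000  μᵀw=0.1480
σ²=wᵀΣw=λ₁·μ_p+λ₂ = 0.135507·0.148 + 0.005463 = 0.025518 ≈ 0.0255


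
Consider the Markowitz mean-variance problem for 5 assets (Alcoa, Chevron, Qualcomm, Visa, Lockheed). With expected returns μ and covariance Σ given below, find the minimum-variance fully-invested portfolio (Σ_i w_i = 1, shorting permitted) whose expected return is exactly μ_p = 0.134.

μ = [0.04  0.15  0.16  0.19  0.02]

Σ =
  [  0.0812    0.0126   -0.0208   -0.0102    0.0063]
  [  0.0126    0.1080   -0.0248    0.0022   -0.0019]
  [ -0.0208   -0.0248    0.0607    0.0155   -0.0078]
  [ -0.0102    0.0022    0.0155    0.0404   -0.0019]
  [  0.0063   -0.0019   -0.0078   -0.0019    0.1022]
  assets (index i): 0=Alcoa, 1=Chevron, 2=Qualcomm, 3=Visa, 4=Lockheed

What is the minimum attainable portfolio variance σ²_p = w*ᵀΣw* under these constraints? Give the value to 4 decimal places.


p=Σ⁻¹μ = [1.4117  1.8283  2.9392  3.8528  0.4386]
q=Σ⁻¹𝟙 = [18.2073  12.4693  24.1466  19.9286  11.1076]
a=μᵀp=1.541800  b=𝟙ᵀp=10.470714  c=𝟙ᵀq=85.859245  D=ac−b²=22.741912
λ₁=(c·0.134−b)/D = (85.859245·0.134−10.470714)/22.741912 = 0.045485
λ₂=(a−b·0.134)/D = (1.541800−10.470714·0.134)/22.741912 = 0.006100
w* = 0.045485·p + 0.006100·q:
  w_0 = 0.045485·1.4117 + 0.006100·18.2073 = 0.1753  (Alcoa)
  w_1 = 0.045485·1.8283 + 0.006100·12.4693 = 0.1592  (Chevron)
  w_2 = 0.045485·2.9392 + 0.006100·24.1466 = 0.2810  (Qualcomm)
  w_3 = 0.045485·3.8528 + 0.006100·19.9286 = 0.2968  (Visa)
  w_4 = 0.045485·0.4386 + 0.006100·11.1076 = 0.0877  (Lockheed)
Σw_i=1.0000  μᵀw=0.1340
σ²=wᵀΣw=λ₁·μ_p+λ₂ = 0.045485·0.134 + 0.006100 = 0.012195 ≈ 0.0122

0.0122


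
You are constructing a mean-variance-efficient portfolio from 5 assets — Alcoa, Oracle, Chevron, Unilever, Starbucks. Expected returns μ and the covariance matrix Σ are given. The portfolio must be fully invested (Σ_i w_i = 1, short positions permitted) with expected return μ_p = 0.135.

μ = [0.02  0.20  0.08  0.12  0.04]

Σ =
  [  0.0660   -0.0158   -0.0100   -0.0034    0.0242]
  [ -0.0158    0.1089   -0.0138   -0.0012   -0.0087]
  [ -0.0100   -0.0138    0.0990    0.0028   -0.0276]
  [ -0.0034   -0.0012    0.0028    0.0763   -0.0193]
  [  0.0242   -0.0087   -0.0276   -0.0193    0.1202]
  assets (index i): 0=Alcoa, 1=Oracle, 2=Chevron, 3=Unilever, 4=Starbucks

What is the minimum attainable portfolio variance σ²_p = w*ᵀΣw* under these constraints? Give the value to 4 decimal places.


x=Σ⁻¹μ = [0.7954  2.2272  1.4126  1.8323  0.9524]
y=Σ⁻¹𝟙 = [17.6304  15.0688  16.9774  16.6505  12.4324]
a=μᵀx=0.832332  b=𝟙ᵀx=7.219922  c=𝟙ᵀy=78.759595  D=ac−b²=13.426864
λ₁=(c·0.135−b)/D = (78.759595·0.135−7.219922)/13.426864 = 0.254164
λ₂=(a−b·0.135)/D = (0.832332−7.219922·0.135)/13.426864 = -0.010602
w* = 0.254164·x + -0.010602·y:
  w_0 = 0.254164·0.7954 + -0.010602·17.6304 = 0.0152  (Alcoa)
  w_1 = 0.254164·2.2272 + -0.010602·15.0688 = 0.4063  (Oracle)
  w_2 = 0.254164·1.4126 + -0.010602·16.9774 = 0.1790  (Chevron)
  w_3 = 0.254164·1.8323 + -0.010602·16.6505 = 0.2892  (Unilever)
  w_4 = 0.254164·0.9524 + -0.010602·12.4324 = 0.1103  (Starbucks)
Σw_i=1.0000  μᵀw=0.1350
σ²=wᵀΣw=λ₁·μ_p+λ₂ = 0.254164·0.135 + -0.010602 = 0.023710 ≈ 0.0237

0.0237


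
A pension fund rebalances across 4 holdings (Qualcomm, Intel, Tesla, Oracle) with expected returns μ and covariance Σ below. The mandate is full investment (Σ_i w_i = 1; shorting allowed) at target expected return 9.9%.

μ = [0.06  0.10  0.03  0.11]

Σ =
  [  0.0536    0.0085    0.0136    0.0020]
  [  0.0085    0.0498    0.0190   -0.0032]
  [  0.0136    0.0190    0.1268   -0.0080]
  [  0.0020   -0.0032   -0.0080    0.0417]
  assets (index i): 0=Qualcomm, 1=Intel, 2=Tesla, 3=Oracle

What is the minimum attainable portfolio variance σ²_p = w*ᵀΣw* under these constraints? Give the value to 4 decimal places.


x=Σ⁻¹μ = [0.6822  2.0582  0.0297  2.7688]
y=Σ⁻¹𝟙 = [13.5641  17.3355  5.4559  25.7073]
a=μᵀx=0.552208  b=𝟙ᵀx=5.538866  c=𝟙ᵀy=62.062718  D=ac−b²=3.592514
λ₁=(c·0.099−b)/D = (62.062718·0.099−5.538866)/3.592514 = 0.168501
λ₂=(a−b·0.099)/D = (0.552208−5.538866·0.099)/3.592514 = 0.001075
w* = 0.168501·x + 0.001075·y:
  w_0 = 0.168501·0.6822 + 0.001075·13.5641 = 0.1295  (Qualcomm)
  w_1 = 0.168501·2.0582 + 0.001075·17.3355 = 0.3654  (Intel)
  w_2 = 0.168501·0.0297 + 0.001075·5.4559 = 0.0109  (Tesla)
  w_3 = 0.168501·2.7688 + 0.001075·25.7073 = 0.4942  (Oracle)
Σw_i=1.0000  μᵀw=0.0990
σ²=wᵀΣw=λ₁·μ_p+λ₂ = 0.168501·0.099 + 0.001075 = 0.017756 ≈ 0.0178

0.0178


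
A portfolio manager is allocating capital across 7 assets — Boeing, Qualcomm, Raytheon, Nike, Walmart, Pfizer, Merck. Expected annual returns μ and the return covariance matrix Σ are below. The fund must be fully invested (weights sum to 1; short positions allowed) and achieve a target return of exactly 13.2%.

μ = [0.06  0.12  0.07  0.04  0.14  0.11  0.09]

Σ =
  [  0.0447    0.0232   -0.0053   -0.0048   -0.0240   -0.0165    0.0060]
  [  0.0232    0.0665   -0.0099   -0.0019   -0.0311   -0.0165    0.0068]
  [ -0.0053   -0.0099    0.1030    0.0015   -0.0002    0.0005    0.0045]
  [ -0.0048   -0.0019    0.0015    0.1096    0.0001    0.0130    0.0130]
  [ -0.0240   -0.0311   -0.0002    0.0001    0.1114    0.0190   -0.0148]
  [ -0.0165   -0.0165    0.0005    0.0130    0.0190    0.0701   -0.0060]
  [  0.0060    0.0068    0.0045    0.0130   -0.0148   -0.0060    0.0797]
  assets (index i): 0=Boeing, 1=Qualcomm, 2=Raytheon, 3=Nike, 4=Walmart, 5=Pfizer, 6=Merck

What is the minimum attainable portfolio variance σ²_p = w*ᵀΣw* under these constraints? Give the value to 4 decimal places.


x=Σ⁻¹μ = [1.8556  2.7479  0.9769  0.0754  2.2288  2.1357  1.2623]
y=Σ⁻¹𝟙 = [30.8768  19.1056  12.4540  6.7761  19.0529  20.5363  11.8681]
a=μᵀx=1.173052  b=𝟙ᵀx=11.282641  c=𝟙ᵀy=120.669921  D=ac−b²=14.254080
λ₁=(c·0.132−b)/D = (120.669921·0.132−11.282641)/14.254080 = 0.325927
λ₂=(a−b·0.132)/D = (1.173052−11.282641·0.132)/14.254080 = -0.022187
w* = 0.325927·x + -0.022187·y:
  w_0 = 0.325927·1.8556 + -0.022187·30.8768 = -0.0803  (Boeing)
  w_1 = 0.325927·2.7479 + -0.022187·19.1056 = 0.4717  (Qualcomm)
  w_2 = 0.325927·0.9769 + -0.022187·12.4540 = 0.0421  (Raytheon)
  w_3 = 0.325927·0.0754 + -0.022187·6.7761 = -0.1258  (Nike)
  w_4 = 0.325927·2.2288 + -0.022187·19.0529 = 0.3037  (Walmart)
  w_5 = 0.325927·2.1357 + -0.022187·20.5363 = 0.2405  (Pfizer)
  w_6 = 0.325927·1.2623 + -0.022187·11.8681 = 0.1481  (Merck)
Σw_i=1.0000  μᵀw=0.1320
σ²=wᵀΣw=λ₁·μ_p+λ₂ = 0.325927·0.132 + -0.022187 = 0.020835 ≈ 0.0208

0.0208


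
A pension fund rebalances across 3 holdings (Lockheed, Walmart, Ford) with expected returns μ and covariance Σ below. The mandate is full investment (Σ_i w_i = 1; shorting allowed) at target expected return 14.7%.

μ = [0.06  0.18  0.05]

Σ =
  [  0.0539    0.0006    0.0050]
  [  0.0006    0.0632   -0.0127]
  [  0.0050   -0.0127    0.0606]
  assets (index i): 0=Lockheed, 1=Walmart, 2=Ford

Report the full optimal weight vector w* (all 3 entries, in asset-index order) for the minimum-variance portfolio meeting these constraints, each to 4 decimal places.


u=Σ⁻¹μ = [0.9485  3.1206  1.4008]
v=Σ⁻¹𝟙 = [16.5517  19.5297  19.2288]
a=μᵀu=0.688656  b=𝟙ᵀu=5.469887  c=𝟙ᵀv=55.310246  D=ac−b²=8.170053
λ₁=(c·0.147−b)/D = (55.310246·0.147−5.469887)/8.170053 = 0.325667
λ₂=(a−b·0.147)/D = (0.688656−5.469887·0.147)/8.170053 = -0.014127
w* = 0.325667·u + -0.014127·v:
  w_0 = 0.325667·0.9485 + -0.014127·16.5517 = 0.0751  (Lockheed)
  w_1 = 0.325667·3.1206 + -0.014127·19.5297 = 0.7404  (Walmart)
  w_2 = 0.325667·1.4008 + -0.014127·19.2288 = 0.1846  (Ford)
Σw_i=1.0000  μᵀw=0.1470
σ²=wᵀΣw=λ₁·μ_p+λ₂ = 0.325667·0.147 + -0.014127 = 0.033746 ≈ 0.0337

0.0751  0.7404  0.1846


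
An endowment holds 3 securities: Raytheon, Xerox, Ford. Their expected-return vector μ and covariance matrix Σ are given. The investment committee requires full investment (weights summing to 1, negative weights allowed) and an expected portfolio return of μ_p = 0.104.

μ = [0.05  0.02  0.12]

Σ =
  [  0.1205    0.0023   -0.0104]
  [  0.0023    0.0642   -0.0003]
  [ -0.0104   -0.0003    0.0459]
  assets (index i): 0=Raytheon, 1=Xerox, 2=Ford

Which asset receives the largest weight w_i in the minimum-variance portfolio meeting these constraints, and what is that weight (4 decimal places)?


u=Σ⁻¹μ = [0.6477  0.3012  2.7631]
v=Σ⁻¹𝟙 = [10.0925  15.3277  24.1734]
a=μᵀu=0.369979  b=𝟙ᵀu=3.711993  c=𝟙ᵀv=49.593679  D=ac−b²=4.569740
λ₁=(c·0.104−b)/D = (49.593679·0.104−3.711993)/4.569740 = 0.316375
λ₂=(a−b·0.104)/D = (0.369979−3.711993·0.104)/4.569740 = -0.003516
w* = 0.316375·u + -0.003516·v:
  w_0 = 0.316375·0.6477 + -0.003516·10.0925 = 0.1694  (Raytheon)
  w_1 = 0.316375·0.3012 + -0.003516·15.3277 = 0.0414  (Xerox)
  w_2 = 0.316375·2.7631 + -0.003516·24.1734 = 0.7892  (Ford)
Σw_i=1.0000  μᵀw=0.1040
σ²=wᵀΣw=λ₁·μ_p+λ₂ = 0.316375·0.104 + -0.003516 = 0.029387 ≈ 0.0294

Ford (0.7892)


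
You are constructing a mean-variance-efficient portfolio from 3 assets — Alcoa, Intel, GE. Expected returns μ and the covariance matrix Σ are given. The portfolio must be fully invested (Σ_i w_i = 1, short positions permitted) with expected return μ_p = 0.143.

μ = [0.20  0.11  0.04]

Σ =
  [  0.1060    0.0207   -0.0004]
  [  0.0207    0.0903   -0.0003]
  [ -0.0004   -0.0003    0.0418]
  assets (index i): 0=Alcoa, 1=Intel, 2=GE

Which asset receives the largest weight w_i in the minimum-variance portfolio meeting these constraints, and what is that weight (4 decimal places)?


p=Σ⁻¹μ = [1.7294  0.8250  0.9794]
q=Σ⁻¹𝟙 = [7.6908  9.3911  24.0644]
a=μᵀp=0.475801  b=𝟙ᵀp=3.533770  c=𝟙ᵀq=41.146414  D=ac−b²=7.089961
λ₁=(c·0.143−b)/D = (41.146414·0.143−3.533770)/7.089961 = 0.331478
λ₂=(a−b·0.143)/D = (0.475801−3.533770·0.143)/7.089961 = -0.004165
w* = 0.331478·p + -0.004165·q:
  w_0 = 0.331478·1.7294 + -0.004165·7.6908 = 0.5412  (Alcoa)
  w_1 = 0.331478·0.8250 + -0.004165·9.3911 = 0.2343  (Intel)
  w_2 = 0.331478·0.9794 + -0.004165·24.0644 = 0.2244  (GE)
Σw_i=1.0000  μᵀw=0.1430
σ²=wᵀΣw=λ₁·μ_p+λ₂ = 0.331478·0.143 + -0.004165 = 0.043237 ≈ 0.0432

Alcoa (0.5412)


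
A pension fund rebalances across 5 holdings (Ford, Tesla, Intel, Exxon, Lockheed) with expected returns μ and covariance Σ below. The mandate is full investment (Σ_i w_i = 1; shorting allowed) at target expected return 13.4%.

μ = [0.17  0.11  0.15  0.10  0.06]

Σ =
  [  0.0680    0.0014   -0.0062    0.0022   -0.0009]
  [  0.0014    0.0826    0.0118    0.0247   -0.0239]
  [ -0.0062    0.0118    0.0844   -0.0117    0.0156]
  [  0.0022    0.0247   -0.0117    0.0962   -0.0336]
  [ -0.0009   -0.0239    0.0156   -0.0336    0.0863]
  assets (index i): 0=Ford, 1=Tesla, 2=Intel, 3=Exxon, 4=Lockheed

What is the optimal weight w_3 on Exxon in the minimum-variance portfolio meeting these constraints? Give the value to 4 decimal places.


0.1614

g=Σ⁻¹μ = [2.6160  0.9670  1.8027  1.3689  1.1974]
h=Σ⁻¹𝟙 = [15.1433  11.4445  9.9311  14.9308  18.9328]
a=μᵀg=1.030223  b=𝟙ᵀg=7.951958  c=𝟙ᵀh=70.382448  D=ac−b²=9.275955
λ₁=(c·0.134−b)/D = (70.382448·0.134−7.951958)/9.275955 = 0.159476
λ₂=(a−b·0.134)/D = (1.030223−7.951958·0.134)/9.275955 = -0.003810
w* = 0.159476·g + -0.003810·h:
  w_0 = 0.159476·2.6160 + -0.003810·15.1433 = 0.3595  (Ford)
  w_1 = 0.159476·0.9670 + -0.003810·11.4445 = 0.1106  (Tesla)
  w_2 = 0.159476·1.8027 + -0.003810·9.9311 = 0.2496  (Intel)
  w_3 = 0.159476·1.3689 + -0.003810·14.9308 = 0.1614  (Exxon)
  w_4 = 0.159476·1.1974 + -0.003810·18.9328 = 0.1188  (Lockheed)
Σw_i=1.0000  μᵀw=0.1340
σ²=wᵀΣw=λ₁·μ_p+λ₂ = 0.159476·0.134 + -0.003810 = 0.017560 ≈ 0.0176


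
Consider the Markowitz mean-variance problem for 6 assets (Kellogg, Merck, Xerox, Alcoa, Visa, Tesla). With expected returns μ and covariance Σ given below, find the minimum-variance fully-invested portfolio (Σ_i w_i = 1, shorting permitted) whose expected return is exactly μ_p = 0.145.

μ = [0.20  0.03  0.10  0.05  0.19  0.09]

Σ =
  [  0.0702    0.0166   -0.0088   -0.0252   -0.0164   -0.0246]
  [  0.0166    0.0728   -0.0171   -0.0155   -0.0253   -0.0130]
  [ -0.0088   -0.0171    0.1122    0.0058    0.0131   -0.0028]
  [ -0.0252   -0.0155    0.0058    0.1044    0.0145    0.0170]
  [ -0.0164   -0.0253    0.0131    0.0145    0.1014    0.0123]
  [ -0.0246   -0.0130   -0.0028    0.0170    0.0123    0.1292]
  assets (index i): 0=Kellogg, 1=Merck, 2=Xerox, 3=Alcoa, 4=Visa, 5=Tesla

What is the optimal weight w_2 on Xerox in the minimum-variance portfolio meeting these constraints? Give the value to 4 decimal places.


u=Σ⁻¹μ = [4.1024  0.9834  1.0667  1.0278  2.3473  1.2411]
v=Σ⁻¹𝟙 = [22.9309  21.1092  11.8686  13.8032  13.9546  11.3426]
a=μᵀu=1.565728  b=𝟙ᵀu=10.768680  c=𝟙ᵀv=95.009050  D=ac−b²=32.793860
λ₁=(c·0.145−b)/D = (95.009050·0.145−10.768680)/32.793860 = 0.091713
λ₂=(a−b·0.145)/D = (1.565728−10.768680·0.145)/32.793860 = 0.000130
w* = 0.091713·u + 0.000130·v:
  w_0 = 0.091713·4.1024 + 0.000130·22.9309 = 0.3792  (Kellogg)
  w_1 = 0.091713·0.9834 + 0.000130·21.1092 = 0.0929  (Merck)
  w_2 = 0.091713·1.0667 + 0.000130·11.8686 = 0.0994  (Xerox)
  w_3 = 0.091713·1.0278 + 0.000130·13.8032 = 0.0961  (Alcoa)
  w_4 = 0.091713·2.3473 + 0.000130·13.9546 = 0.2171  (Visa)
  w_5 = 0.091713·1.2411 + 0.000130·11.3426 = 0.1153  (Tesla)
Σw_i=1.0000  μᵀw=0.1450
σ²=wᵀΣw=λ₁·μ_p+λ₂ = 0.091713·0.145 + 0.000130 = 0.013429 ≈ 0.0134

0.0994


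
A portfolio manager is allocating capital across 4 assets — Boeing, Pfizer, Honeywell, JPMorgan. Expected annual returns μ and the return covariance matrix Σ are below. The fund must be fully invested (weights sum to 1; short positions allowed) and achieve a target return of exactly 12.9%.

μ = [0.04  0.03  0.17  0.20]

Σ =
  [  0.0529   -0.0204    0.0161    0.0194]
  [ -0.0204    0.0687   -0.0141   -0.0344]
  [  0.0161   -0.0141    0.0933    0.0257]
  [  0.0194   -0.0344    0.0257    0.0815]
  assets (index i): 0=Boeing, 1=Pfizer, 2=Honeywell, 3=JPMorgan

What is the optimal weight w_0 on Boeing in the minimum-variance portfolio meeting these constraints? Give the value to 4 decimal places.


0.0451

u=Σ⁻¹μ = [0.1302  2.2207  1.3247  2.9426]
v=Σ⁻¹𝟙 = [22.4308  31.7002  6.6183  18.2238]
a=μᵀu=0.885537  b=𝟙ᵀu=6.618107  c=𝟙ᵀv=78.973081  D=ac−b²=26.134217
λ₁=(c·0.129−b)/D = (78.973081·0.129−6.618107)/26.134217 = 0.136580
λ₂=(a−b·0.129)/D = (0.885537−6.618107·0.129)/26.134217 = 0.001217
w* = 0.136580·u + 0.001217·v:
  w_0 = 0.136580·0.1302 + 0.001217·22.4308 = 0.0451  (Boeing)
  w_1 = 0.136580·2.2207 + 0.001217·31.7002 = 0.3419  (Pfizer)
  w_2 = 0.136580·1.3247 + 0.001217·6.6183 = 0.1890  (Honeywell)
  w_3 = 0.136580·2.9426 + 0.001217·18.2238 = 0.4241  (JPMorgan)
Σw_i=1.0000  μᵀw=0.1290
σ²=wᵀΣw=λ₁·μ_p+λ₂ = 0.136580·0.129 + 0.001217 = 0.018836 ≈ 0.0188


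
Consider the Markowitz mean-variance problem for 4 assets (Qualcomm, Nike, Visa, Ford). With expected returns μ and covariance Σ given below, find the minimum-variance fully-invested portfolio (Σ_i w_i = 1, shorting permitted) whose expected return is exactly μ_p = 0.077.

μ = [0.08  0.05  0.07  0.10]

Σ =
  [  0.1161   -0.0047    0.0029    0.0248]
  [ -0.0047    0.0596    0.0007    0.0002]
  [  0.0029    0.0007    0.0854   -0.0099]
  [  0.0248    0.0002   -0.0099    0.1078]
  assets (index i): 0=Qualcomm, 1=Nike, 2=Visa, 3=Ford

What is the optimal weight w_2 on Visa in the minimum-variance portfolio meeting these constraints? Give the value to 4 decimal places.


p=Σ⁻¹μ = [0.5114  0.8657  0.8985  0.8909]
q=Σ⁻¹𝟙 = [7.1338  17.1668  12.3394  8.7366]
a=μᵀp=0.236180  b=𝟙ᵀp=3.166468  c=𝟙ᵀq=45.376691  D=ac−b²=0.690523
λ₁=(c·0.077−b)/D = (45.376691·0.077−3.166468)/0.690523 = 0.474331
λ₂=(a−b·0.077)/D = (0.236180−3.166468·0.077)/0.690523 = -0.011062
w* = 0.474331·p + -0.011062·q:
  w_0 = 0.474331·0.5114 + -0.011062·7.1338 = 0.1636  (Qualcomm)
  w_1 = 0.474331·0.8657 + -0.011062·17.1668 = 0.2207  (Nike)
  w_2 = 0.474331·0.8985 + -0.011062·12.3394 = 0.2897  (Visa)
  w_3 = 0.474331·0.8909 + -0.011062·8.7366 = 0.3259  (Ford)
Σw_i=1.0000  μᵀw=0.0770
σ²=wᵀΣw=λ₁·μ_p+λ₂ = 0.474331·0.077 + -0.011062 = 0.025462 ≈ 0.0255

0.2897


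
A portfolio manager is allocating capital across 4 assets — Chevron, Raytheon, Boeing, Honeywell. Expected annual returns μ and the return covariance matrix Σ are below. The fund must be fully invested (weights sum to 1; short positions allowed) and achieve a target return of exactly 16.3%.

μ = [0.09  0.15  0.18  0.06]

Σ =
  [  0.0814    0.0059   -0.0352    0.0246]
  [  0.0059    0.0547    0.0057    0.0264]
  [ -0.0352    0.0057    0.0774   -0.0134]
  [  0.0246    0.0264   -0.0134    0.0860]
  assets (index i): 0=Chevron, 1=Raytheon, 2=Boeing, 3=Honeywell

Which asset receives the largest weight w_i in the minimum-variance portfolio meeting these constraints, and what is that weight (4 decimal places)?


Boeing (0.4729)

g=Σ⁻¹μ = [2.3861  2.2309  3.2173  -0.1684]
h=Σ⁻¹𝟙 = [19.0653  10.9447  21.8614  6.2209]
a=μᵀg=1.118390  b=𝟙ᵀg=7.665883  c=𝟙ᵀh=58.092264  D=ac−b²=6.204047
λ₁=(c·0.163−b)/D = (58.092264·0.163−7.665883)/6.204047 = 0.290642
λ₂=(a−b·0.163)/D = (1.118390−7.665883·0.163)/6.204047 = -0.021139
w* = 0.290642·g + -0.021139·h:
  w_0 = 0.290642·2.3861 + -0.021139·19.0653 = 0.2905  (Chevron)
  w_1 = 0.290642·2.2309 + -0.021139·10.9447 = 0.4170  (Raytheon)
  w_2 = 0.290642·3.2173 + -0.021139·21.8614 = 0.4729  (Boeing)
  w_3 = 0.290642·-0.1684 + -0.021139·6.2209 = -0.1804  (Honeywell)
Σw_i=1.0000  μᵀw=0.1630
σ²=wᵀΣw=λ₁·μ_p+λ₂ = 0.290642·0.163 + -0.021139 = 0.026235 ≈ 0.0262


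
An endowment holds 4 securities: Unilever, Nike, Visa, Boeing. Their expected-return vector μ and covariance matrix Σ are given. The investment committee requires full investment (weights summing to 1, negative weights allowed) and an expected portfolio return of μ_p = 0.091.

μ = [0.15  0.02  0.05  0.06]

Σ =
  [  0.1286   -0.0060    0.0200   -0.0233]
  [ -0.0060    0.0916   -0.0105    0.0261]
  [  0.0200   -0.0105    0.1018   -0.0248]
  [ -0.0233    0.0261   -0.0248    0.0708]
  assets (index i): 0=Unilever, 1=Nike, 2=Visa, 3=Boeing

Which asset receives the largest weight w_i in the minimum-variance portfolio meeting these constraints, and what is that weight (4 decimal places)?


u=Σ⁻¹μ = [1.3471  -0.0586  0.5906  1.5193]
v=Σ⁻¹𝟙 = [9.5152  7.6229  13.4029  19.1404]
a=μᵀu=0.321575  b=𝟙ᵀu=3.398301  c=𝟙ᵀv=49.681364  D=ac−b²=4.427824
λ₁=(c·0.091−b)/D = (49.681364·0.091−3.398301)/4.427824 = 0.253556
λ₂=(a−b·0.091)/D = (0.321575−3.398301·0.091)/4.427824 = 0.002785
w* = 0.253556·u + 0.002785·v:
  w_0 = 0.253556·1.3471 + 0.002785·9.5152 = 0.3681  (Unilever)
  w_1 = 0.253556·-0.0586 + 0.002785·7.6229 = 0.0064  (Nike)
  w_2 = 0.253556·0.5906 + 0.002785·13.4029 = 0.1871  (Visa)
  w_3 = 0.253556·1.5193 + 0.002785·19.1404 = 0.4385  (Boeing)
Σw_i=1.0000  μᵀw=0.0910
σ²=wᵀΣw=λ₁·μ_p+λ₂ = 0.253556·0.091 + 0.002785 = 0.025858 ≈ 0.0259

Boeing (0.4385)
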